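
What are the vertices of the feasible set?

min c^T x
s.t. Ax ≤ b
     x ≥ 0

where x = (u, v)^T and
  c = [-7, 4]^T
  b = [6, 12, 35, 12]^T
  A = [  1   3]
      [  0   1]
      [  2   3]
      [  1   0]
Each vertex is the intersection of two constraint boundaries that also satisfies all remaining constraints:
  u = 0 and v = 0 → (0, 0)
  u + 3v = 6 and v = 0 → (6, 0)
  u + 3v = 6 and u = 0 → (0, 2)

Vertices: (0, 0), (6, 0), (0, 2)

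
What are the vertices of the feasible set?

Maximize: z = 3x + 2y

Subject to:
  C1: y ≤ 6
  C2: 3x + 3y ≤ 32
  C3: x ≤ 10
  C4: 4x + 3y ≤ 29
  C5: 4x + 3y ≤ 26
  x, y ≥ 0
Each vertex is the intersection of two constraint boundaries that also satisfies all remaining constraints:
  x = 0 and y = 0 → (0, 0)
  4x + 3y = 26 and y = 0 → (6.5, 0)
  y = 6 and 4x + 3y = 26 → (2, 6)
  y = 6 and x = 0 → (0, 6)

Vertices: (0, 0), (6.5, 0), (2, 6), (0, 6)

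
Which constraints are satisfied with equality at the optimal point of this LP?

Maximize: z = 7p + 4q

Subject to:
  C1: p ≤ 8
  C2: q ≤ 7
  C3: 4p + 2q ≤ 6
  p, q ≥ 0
Optimal: p = 0, q = 3
Binding: C3, p ≥ 0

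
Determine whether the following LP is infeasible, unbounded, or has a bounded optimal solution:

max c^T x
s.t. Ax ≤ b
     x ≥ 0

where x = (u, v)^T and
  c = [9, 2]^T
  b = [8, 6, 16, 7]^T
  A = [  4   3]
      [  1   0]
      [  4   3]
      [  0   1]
The point (2, 0) satisfies every constraint, so the LP is feasible; the constraints give u ≤ 6 and v ≤ 7, which with u, v ≥ 0 keep the feasible region inside a bounded box. A feasible, bounded LP attains a finite optimum at a vertex.

Evaluating z = 9u + 2v at each vertex:
  (0, 0): z = 0
  (2, 0): z = 18
  (0, 2.667): z = 5.333

The LP has an optimal solution: (2, 0) with z = 18.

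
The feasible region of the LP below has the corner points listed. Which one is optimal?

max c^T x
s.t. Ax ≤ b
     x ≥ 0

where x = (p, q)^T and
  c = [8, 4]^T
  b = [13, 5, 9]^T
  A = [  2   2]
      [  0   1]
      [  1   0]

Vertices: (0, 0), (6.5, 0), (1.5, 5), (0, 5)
Evaluating z = 8p + 4q at each vertex:
  (0, 0): z = 0
  (6.5, 0): z = 52
  (1.5, 5): z = 32
  (0, 5): z = 20

The largest value is z = 52, attained at (6.5, 0).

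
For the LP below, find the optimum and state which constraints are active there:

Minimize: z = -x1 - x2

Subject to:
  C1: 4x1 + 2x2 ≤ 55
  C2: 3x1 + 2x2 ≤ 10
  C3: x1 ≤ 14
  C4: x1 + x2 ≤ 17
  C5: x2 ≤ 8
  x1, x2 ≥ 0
Optimal: x1 = 0, x2 = 5
Slack at optimum:
  C1: slack = 45
  C2: slack = 0 (binding)
  C3: slack = 14
  C4: slack = 12
  C5: slack = 3
  x1 ≥ 0: x1 = 0 (binding)
  x2 ≥ 0: x2 = 5
Binding constraints: C2, x1 ≥ 0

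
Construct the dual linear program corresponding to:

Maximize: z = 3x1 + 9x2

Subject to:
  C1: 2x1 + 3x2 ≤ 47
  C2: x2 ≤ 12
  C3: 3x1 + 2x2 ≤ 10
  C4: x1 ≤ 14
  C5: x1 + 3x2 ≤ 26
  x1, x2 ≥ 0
Minimize: z = 47y1 + 12y2 + 10y3 + 14y4 + 26y5

Subject to:
  C1: -2y1 - 3y3 - y4 - y5 ≤ -3
  C2: -3y1 - y2 - 2y3 - 3y5 ≤ -9
  y1, y2, y3, y4, y5 ≥ 0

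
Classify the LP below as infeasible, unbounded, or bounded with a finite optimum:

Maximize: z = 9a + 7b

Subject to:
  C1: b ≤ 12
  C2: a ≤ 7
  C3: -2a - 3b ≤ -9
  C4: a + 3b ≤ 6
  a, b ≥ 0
The point (6, 0) satisfies every constraint, so the LP is feasible; the constraints give a ≤ 7 and b ≤ 12, which with a, b ≥ 0 keep the feasible region inside a bounded box. A feasible, bounded LP attains a finite optimum at a vertex.

The LP has an optimal solution: (6, 0) with z = 54.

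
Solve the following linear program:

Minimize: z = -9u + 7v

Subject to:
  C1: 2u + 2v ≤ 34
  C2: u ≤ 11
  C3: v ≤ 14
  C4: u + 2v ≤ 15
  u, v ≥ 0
u = 11, v = 0, z = -99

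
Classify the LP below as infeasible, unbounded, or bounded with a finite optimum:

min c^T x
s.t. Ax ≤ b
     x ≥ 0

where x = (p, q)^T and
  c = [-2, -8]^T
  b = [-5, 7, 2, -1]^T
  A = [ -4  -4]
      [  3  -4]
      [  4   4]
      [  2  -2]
One constraint requires 4p + 4q ≤ 2, while the constraint -4p - 4q ≤ -5 is equivalent to 4p + 4q ≥ 5. Together they would need 5 ≤ 4p + 4q ≤ 2, which is impossible since 5 > 2. No point satisfies all constraints.

The feasible region is empty; the LP is infeasible.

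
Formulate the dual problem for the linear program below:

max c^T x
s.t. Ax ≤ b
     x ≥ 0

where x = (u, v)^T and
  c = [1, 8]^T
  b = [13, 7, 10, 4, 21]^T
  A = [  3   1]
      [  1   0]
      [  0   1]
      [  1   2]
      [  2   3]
Minimize: z = 13y1 + 7y2 + 10y3 + 4y4 + 21y5

Subject to:
  C1: -3y1 - y2 - y4 - 2y5 ≤ -1
  C2: -y1 - y3 - 2y4 - 3y5 ≤ -8
  y1, y2, y3, y4, y5 ≥ 0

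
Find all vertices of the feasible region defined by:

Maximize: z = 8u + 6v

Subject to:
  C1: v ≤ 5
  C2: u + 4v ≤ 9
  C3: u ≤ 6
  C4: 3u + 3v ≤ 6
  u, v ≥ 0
Each vertex is the intersection of two constraint boundaries that also satisfies all remaining constraints:
  u = 0 and v = 0 → (0, 0)
  3u + 3v = 6 and v = 0 → (2, 0)
  3u + 3v = 6 and u = 0 → (0, 2)

Vertices: (0, 0), (2, 0), (0, 2)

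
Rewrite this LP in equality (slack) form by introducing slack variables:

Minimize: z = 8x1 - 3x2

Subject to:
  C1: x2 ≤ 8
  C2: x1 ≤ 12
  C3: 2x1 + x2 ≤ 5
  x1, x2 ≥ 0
min z = 8x1 - 3x2

s.t.
  x2 + s1 = 8
  x1 + s2 = 12
  2x1 + x2 + s3 = 5
  x1, x2, s1, s2, s3 ≥ 0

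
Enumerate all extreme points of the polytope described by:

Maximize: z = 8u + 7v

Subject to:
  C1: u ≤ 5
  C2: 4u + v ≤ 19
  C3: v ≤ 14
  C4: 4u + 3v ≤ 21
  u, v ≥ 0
Each vertex is the intersection of two constraint boundaries that also satisfies all remaining constraints:
  u = 0 and v = 0 → (0, 0)
  4u + v = 19 and v = 0 → (4.75, 0)
  4u + v = 19 and 4u + 3v = 21 → (4.5, 1)
  4u + 3v = 21 and u = 0 → (0, 7)

Vertices: (0, 0), (4.75, 0), (4.5, 1), (0, 7)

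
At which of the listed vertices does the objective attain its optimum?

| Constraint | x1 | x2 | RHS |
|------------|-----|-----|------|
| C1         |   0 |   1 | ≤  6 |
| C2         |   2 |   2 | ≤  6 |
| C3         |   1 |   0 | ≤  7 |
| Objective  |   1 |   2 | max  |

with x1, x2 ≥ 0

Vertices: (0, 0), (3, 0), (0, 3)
(0, 3) with z = 6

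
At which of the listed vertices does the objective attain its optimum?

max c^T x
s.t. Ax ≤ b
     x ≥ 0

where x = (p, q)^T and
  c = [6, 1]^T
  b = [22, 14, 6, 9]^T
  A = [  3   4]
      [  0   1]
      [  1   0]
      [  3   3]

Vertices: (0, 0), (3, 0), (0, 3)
Evaluating z = 6p + q at each vertex:
  (0, 0): z = 0
  (3, 0): z = 18
  (0, 3): z = 3

The largest value is z = 18, attained at (3, 0).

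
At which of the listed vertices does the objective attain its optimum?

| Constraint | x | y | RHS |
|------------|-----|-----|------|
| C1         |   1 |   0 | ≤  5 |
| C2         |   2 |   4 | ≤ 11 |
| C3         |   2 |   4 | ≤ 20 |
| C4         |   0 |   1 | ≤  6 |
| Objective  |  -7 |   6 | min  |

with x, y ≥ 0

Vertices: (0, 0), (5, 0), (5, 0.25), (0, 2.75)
Evaluating z = -7x + 6y at each vertex:
  (0, 0): z = 0
  (5, 0): z = -35
  (5, 0.25): z = -33.5
  (0, 2.75): z = 16.5

The smallest value is z = -35, attained at (5, 0).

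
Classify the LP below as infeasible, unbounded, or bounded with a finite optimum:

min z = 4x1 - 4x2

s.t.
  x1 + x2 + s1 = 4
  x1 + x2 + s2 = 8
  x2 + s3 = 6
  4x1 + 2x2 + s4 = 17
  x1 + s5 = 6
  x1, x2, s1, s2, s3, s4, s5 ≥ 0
The point (0, 4) satisfies every constraint, so the LP is feasible; the constraints give x1 ≤ 6 and x2 ≤ 6, which with x1, x2 ≥ 0 keep the feasible region inside a bounded box. A feasible, bounded LP attains a finite optimum at a vertex.

Evaluating z = 4x1 - 4x2 at each vertex:
  (0, 0): z = 0
  (4, 0): z = 16
  (0, 4): z = -16

The LP has an optimal solution: (0, 4) with z = -16.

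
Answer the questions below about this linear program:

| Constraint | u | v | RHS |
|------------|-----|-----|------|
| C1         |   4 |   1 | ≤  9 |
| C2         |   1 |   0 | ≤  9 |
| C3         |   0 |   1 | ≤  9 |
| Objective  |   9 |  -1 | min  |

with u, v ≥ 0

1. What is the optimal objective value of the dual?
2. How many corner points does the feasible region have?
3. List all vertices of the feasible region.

1. -9 (by strong duality, equal to the primal optimum)
2. 3
3. (0, 0), (2.25, 0), (0, 9)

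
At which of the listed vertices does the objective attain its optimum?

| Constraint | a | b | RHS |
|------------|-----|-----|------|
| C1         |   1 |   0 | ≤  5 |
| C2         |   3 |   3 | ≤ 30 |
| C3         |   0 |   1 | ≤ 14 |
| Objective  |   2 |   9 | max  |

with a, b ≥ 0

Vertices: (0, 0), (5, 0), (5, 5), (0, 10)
Evaluating z = 2a + 9b at each vertex:
  (0, 0): z = 0
  (5, 0): z = 10
  (5, 5): z = 55
  (0, 10): z = 90

The largest value is z = 90, attained at (0, 10).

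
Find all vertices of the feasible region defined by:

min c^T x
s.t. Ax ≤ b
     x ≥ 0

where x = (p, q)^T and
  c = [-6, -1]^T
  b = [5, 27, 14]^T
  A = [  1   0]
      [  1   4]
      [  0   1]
Each vertex is the intersection of two constraint boundaries that also satisfies all remaining constraints:
  p = 0 and q = 0 → (0, 0)
  p = 5 and q = 0 → (5, 0)
  p = 5 and p + 4q = 27 → (5, 5.5)
  p + 4q = 27 and p = 0 → (0, 6.75)

Vertices: (0, 0), (5, 0), (5, 5.5), (0, 6.75)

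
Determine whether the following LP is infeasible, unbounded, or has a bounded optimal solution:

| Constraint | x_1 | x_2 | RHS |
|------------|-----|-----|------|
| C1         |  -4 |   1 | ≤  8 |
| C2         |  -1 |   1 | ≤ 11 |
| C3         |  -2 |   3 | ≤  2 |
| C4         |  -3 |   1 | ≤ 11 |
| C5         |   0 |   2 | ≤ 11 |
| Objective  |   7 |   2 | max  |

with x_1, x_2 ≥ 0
Feasible point: (0, 0) satisfies every constraint, so the LP is feasible.
Direction d = (1, 0): for each constraint row a, a·d ≤ 0 —
  (-4)(1) + (1)(0) = -4 ≤ 0
  (-1)(1) + (1)(0) = -1 ≤ 0
  (-2)(1) + (3)(0) = -2 ≤ 0
  (-3)(1) + (1)(0) = -3 ≤ 0
  (0)(1) + (2)(0) = 0 ≤ 0
and d ≥ 0, so (0, 0) + t·d stays feasible for every t ≥ 0. Along this ray z = 7x_1 + 2x_2 changes by 7 per unit t, so z → +∞.

Unbounded — the objective can increase without bound over the feasible region.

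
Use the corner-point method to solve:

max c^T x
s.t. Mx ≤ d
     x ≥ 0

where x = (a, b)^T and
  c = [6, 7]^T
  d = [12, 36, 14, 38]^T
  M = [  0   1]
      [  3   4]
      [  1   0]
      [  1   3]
Each vertex is the intersection of two constraint boundaries that also satisfies all remaining constraints:
  a = 0 and b = 0 → (0, 0)
  3a + 4b = 36 and b = 0 → (12, 0)
  3a + 4b = 36 and a = 0 → (0, 9)

Evaluating z = 6a + 7b at each vertex:
  (0, 0): z = 0
  (12, 0): z = 72
  (0, 9): z = 63

The maximum is at (12, 0) with z = 72.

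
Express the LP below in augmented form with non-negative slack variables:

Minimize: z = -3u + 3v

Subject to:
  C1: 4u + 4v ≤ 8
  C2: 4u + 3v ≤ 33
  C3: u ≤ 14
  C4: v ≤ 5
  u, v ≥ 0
min z = -3u + 3v

s.t.
  4u + 4v + s1 = 8
  4u + 3v + s2 = 33
  u + s3 = 14
  v + s4 = 5
  u, v, s1, s2, s3, s4 ≥ 0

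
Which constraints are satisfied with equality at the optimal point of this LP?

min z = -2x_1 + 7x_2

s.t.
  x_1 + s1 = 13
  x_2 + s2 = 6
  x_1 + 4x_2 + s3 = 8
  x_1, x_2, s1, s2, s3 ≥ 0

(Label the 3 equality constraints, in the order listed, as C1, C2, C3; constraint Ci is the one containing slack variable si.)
Optimal: x_1 = 8, x_2 = 0
Binding: C3, x_2 ≥ 0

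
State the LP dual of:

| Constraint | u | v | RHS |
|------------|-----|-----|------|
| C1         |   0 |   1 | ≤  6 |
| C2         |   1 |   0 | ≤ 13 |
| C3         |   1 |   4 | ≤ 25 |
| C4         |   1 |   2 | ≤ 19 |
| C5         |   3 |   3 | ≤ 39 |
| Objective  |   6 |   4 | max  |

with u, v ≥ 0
Minimize: z = 6y1 + 13y2 + 25y3 + 19y4 + 39y5

Subject to:
  C1: -y2 - y3 - y4 - 3y5 ≤ -6
  C2: -y1 - 4y3 - 2y4 - 3y5 ≤ -4
  y1, y2, y3, y4, y5 ≥ 0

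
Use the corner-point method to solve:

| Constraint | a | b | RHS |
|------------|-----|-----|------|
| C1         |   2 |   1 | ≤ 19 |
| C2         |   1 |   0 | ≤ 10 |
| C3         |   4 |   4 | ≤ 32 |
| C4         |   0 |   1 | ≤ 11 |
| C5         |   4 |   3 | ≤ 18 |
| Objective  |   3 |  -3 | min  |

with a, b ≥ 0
Each vertex is the intersection of two constraint boundaries that also satisfies all remaining constraints:
  a = 0 and b = 0 → (0, 0)
  4a + 3b = 18 and b = 0 → (4.5, 0)
  4a + 3b = 18 and a = 0 → (0, 6)

Evaluating z = 3a - 3b at each vertex:
  (0, 0): z = 0
  (4.5, 0): z = 13.5
  (0, 6): z = -18

The minimum is at (0, 6) with z = -18.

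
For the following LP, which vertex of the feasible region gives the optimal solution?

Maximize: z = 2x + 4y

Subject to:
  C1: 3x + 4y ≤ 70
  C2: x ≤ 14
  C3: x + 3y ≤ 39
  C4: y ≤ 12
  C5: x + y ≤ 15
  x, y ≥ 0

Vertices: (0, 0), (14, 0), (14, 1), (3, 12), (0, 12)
Evaluating z = 2x + 4y at each vertex:
  (0, 0): z = 0
  (14, 0): z = 28
  (14, 1): z = 32
  (3, 12): z = 54
  (0, 12): z = 48

The largest value is z = 54, attained at (3, 12).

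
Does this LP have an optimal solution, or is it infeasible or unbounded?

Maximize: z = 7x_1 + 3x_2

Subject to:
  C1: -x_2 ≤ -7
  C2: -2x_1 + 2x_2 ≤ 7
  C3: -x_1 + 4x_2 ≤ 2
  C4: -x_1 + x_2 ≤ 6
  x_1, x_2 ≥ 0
Feasible point: (26, 7) satisfies every constraint, so the LP is feasible.
Direction d = (1, 0): for each constraint row a, a·d ≤ 0 —
  (0)(1) + (-1)(0) = 0 ≤ 0
  (-2)(1) + (2)(0) = -2 ≤ 0
  (-1)(1) + (4)(0) = -1 ≤ 0
  (-1)(1) + (1)(0) = -1 ≤ 0
and d ≥ 0, so (26, 7) + t·d stays feasible for every t ≥ 0. Along this ray z = 7x_1 + 3x_2 changes by 7 per unit t, so z → +∞.

Unbounded — the objective can increase without bound over the feasible region.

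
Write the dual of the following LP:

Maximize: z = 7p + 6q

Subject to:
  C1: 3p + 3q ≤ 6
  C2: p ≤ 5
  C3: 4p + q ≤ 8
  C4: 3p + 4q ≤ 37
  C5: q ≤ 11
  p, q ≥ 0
Minimize: z = 6y1 + 5y2 + 8y3 + 37y4 + 11y5

Subject to:
  C1: -3y1 - y2 - 4y3 - 3y4 ≤ -7
  C2: -3y1 - y3 - 4y4 - y5 ≤ -6
  y1, y2, y3, y4, y5 ≥ 0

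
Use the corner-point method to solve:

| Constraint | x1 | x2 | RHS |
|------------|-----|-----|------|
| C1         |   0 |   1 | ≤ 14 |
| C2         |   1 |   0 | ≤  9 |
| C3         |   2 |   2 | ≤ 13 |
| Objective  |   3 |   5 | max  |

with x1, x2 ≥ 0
Each vertex is the intersection of two constraint boundaries that also satisfies all remaining constraints:
  x1 = 0 and x2 = 0 → (0, 0)
  2x1 + 2x2 = 13 and x2 = 0 → (6.5, 0)
  2x1 + 2x2 = 13 and x1 = 0 → (0, 6.5)

Evaluating z = 3x1 + 5x2 at each vertex:
  (0, 0): z = 0
  (6.5, 0): z = 19.5
  (0, 6.5): z = 32.5

The maximum is at (0, 6.5) with z = 32.5.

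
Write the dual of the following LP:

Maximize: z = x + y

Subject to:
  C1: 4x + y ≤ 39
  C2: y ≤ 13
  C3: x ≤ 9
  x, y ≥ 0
Minimize: z = 39y1 + 13y2 + 9y3

Subject to:
  C1: -4y1 - y3 ≤ -1
  C2: -y1 - y2 ≤ -1
  y1, y2, y3 ≥ 0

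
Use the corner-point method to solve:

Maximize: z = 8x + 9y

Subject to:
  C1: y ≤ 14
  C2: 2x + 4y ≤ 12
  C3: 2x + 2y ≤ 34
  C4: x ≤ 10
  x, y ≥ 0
Each vertex is the intersection of two constraint boundaries that also satisfies all remaining constraints:
  x = 0 and y = 0 → (0, 0)
  2x + 4y = 12 and y = 0 → (6, 0)
  2x + 4y = 12 and x = 0 → (0, 3)

Evaluating z = 8x + 9y at each vertex:
  (0, 0): z = 0
  (6, 0): z = 48
  (0, 3): z = 27

The maximum is at (6, 0) with z = 48.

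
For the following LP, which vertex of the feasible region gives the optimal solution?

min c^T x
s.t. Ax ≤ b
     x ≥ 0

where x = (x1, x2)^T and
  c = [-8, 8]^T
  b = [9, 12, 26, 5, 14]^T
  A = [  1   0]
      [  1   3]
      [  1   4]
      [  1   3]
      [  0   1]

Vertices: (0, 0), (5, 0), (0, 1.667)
Evaluating z = -8x1 + 8x2 at each vertex:
  (0, 0): z = 0
  (5, 0): z = -40
  (0, 1.667): z = 13.33

The smallest value is z = -40, attained at (5, 0).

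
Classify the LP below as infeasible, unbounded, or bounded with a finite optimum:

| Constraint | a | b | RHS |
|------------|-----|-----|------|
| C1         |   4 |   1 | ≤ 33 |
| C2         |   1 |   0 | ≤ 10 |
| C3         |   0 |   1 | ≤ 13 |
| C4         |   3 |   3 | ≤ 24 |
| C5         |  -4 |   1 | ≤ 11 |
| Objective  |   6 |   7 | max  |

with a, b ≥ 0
The point (0, 8) satisfies every constraint, so the LP is feasible; the constraints give a ≤ 10 and b ≤ 13, which with a, b ≥ 0 keep the feasible region inside a bounded box. A feasible, bounded LP attains a finite optimum at a vertex.

Bounded optimum: z* = 56 at (0, 8).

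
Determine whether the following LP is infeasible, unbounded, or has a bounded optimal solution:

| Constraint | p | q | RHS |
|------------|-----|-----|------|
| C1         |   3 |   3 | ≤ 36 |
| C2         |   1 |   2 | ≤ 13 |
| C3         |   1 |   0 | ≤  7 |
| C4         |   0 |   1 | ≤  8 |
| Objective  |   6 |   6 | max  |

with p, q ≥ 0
The point (7, 3) satisfies every constraint, so the LP is feasible; the constraints give p ≤ 7 and q ≤ 8, which with p, q ≥ 0 keep the feasible region inside a bounded box. A feasible, bounded LP attains a finite optimum at a vertex.

The LP has an optimal solution: (7, 3) with z = 60.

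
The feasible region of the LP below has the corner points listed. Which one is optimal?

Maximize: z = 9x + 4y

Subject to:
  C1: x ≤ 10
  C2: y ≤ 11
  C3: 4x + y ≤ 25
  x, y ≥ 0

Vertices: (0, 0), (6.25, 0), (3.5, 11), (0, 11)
Evaluating z = 9x + 4y at each vertex:
  (0, 0): z = 0
  (6.25, 0): z = 56.25
  (3.5, 11): z = 75.5
  (0, 11): z = 44

The largest value is z = 75.5, attained at (3.5, 11).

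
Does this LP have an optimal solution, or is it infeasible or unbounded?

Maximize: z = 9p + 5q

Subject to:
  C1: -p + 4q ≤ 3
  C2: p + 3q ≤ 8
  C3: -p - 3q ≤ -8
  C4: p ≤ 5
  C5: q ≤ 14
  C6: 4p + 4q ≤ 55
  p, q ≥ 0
The point (5, 1) satisfies every constraint, so the LP is feasible; the constraints give p ≤ 5 and q ≤ 14, which with p, q ≥ 0 keep the feasible region inside a bounded box. A feasible, bounded LP attains a finite optimum at a vertex.

Evaluating z = 9p + 5q at each vertex:
  (5, 1): z = 50
  (3.286, 1.571): z = 37.43

Feasible with finite optimum z* = 50 at (5, 1).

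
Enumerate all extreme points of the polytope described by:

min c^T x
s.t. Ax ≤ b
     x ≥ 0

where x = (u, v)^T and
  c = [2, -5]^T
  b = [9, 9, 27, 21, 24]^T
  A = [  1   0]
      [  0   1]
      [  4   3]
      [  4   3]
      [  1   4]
Each vertex is the intersection of two constraint boundaries that also satisfies all remaining constraints:
  u = 0 and v = 0 → (0, 0)
  4u + 3v = 21 and v = 0 → (5.25, 0)
  4u + 3v = 21 and u + 4v = 24 → (0.9231, 5.769)
  u + 4v = 24 and u = 0 → (0, 6)

Vertices: (0, 0), (5.25, 0), (0.9231, 5.769), (0, 6)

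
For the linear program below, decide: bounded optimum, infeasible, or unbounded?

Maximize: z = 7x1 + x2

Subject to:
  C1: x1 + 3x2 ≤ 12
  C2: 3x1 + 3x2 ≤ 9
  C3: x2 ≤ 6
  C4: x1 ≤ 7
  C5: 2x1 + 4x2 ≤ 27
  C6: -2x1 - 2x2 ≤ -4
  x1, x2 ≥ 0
The point (3, 0) satisfies every constraint, so the LP is feasible; the constraints give x1 ≤ 7 and x2 ≤ 6, which with x1, x2 ≥ 0 keep the feasible region inside a bounded box. A feasible, bounded LP attains a finite optimum at a vertex.

Evaluating z = 7x1 + x2 at each vertex:
  (2, 0): z = 14
  (3, 0): z = 21
  (0, 3): z = 3
  (0, 2): z = 2

Feasible with finite optimum z* = 21 at (3, 0).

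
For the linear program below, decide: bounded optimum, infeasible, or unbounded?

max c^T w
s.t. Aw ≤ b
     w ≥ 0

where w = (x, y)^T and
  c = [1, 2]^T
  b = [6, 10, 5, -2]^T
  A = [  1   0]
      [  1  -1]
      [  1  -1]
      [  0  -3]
Feasible point: (0, 1) satisfies every constraint, so the LP is feasible.
Direction d = (0, 1): for each constraint row a, a·d ≤ 0 —
  (1)(0) + (0)(1) = 0 ≤ 0
  (1)(0) + (-1)(1) = -1 ≤ 0
  (1)(0) + (-1)(1) = -1 ≤ 0
  (0)(0) + (-3)(1) = -3 ≤ 0
and d ≥ 0, so (0, 1) + t·d stays feasible for every t ≥ 0. Along this ray z = x + 2y changes by 2 per unit t, so z → +∞.

Unbounded: there is a feasible ray along which z → +∞.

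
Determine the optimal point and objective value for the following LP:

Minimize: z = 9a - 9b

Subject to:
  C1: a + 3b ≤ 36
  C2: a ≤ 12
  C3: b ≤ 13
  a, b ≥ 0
Each vertex is the intersection of two constraint boundaries that also satisfies all remaining constraints:
  a = 0 and b = 0 → (0, 0)
  a = 12 and b = 0 → (12, 0)
  a + 3b = 36 and a = 12 → (12, 8)
  a + 3b = 36 and a = 0 → (0, 12)

Evaluating z = 9a - 9b at each vertex:
  (0, 0): z = 0
  (12, 0): z = 108
  (12, 8): z = 36
  (0, 12): z = -108

The minimum is at (0, 12) with z = -108.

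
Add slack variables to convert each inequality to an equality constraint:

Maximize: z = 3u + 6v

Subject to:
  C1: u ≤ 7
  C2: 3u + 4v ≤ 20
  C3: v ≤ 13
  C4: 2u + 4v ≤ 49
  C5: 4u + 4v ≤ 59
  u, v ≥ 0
max z = 3u + 6v

s.t.
  u + s1 = 7
  3u + 4v + s2 = 20
  v + s3 = 13
  2u + 4v + s4 = 49
  4u + 4v + s5 = 59
  u, v, s1, s2, s3, s4, s5 ≥ 0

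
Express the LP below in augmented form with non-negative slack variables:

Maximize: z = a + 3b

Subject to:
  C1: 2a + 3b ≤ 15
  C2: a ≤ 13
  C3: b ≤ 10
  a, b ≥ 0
max z = a + 3b

s.t.
  2a + 3b + s1 = 15
  a + s2 = 13
  b + s3 = 10
  a, b, s1, s2, s3 ≥ 0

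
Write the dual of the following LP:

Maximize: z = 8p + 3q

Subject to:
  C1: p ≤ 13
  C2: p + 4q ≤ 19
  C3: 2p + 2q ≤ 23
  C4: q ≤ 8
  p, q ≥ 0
Minimize: z = 13y1 + 19y2 + 23y3 + 8y4

Subject to:
  C1: -y1 - y2 - 2y3 ≤ -8
  C2: -4y2 - 2y3 - y4 ≤ -3
  y1, y2, y3, y4 ≥ 0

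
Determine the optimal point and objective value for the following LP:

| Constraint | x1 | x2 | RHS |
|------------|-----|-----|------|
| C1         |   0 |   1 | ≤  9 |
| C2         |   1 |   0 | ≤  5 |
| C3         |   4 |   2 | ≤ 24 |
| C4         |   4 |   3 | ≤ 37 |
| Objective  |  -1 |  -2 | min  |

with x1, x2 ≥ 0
x1 = 1.5, x2 = 9, z = -19.5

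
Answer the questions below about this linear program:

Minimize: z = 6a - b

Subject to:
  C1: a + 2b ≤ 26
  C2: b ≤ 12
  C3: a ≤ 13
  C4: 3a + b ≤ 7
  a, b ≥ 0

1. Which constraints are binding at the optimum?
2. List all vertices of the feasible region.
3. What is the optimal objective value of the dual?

1. C4, a ≥ 0
2. (0, 0), (2.333, 0), (0, 7)
3. -7 (by strong duality, equal to the primal optimum)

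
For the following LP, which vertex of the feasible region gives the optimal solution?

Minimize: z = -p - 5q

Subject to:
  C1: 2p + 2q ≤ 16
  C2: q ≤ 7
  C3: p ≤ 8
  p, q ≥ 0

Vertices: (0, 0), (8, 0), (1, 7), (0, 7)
Evaluating z = -p - 5q at each vertex:
  (0, 0): z = 0
  (8, 0): z = -8
  (1, 7): z = -36
  (0, 7): z = -35

The smallest value is z = -36, attained at (1, 7).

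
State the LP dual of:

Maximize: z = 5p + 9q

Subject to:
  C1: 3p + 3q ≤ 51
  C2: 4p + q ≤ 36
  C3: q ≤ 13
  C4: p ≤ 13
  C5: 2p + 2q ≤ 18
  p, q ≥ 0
Minimize: z = 51y1 + 36y2 + 13y3 + 13y4 + 18y5

Subject to:
  C1: -3y1 - 4y2 - y4 - 2y5 ≤ -5
  C2: -3y1 - y2 - y3 - 2y5 ≤ -9
  y1, y2, y3, y4, y5 ≥ 0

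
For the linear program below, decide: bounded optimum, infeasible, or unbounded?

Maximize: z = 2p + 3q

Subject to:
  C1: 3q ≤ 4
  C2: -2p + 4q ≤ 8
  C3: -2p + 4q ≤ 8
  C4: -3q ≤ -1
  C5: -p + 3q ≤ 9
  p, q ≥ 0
Feasible point: (0, 1) satisfies every constraint, so the LP is feasible.
Direction d = (1, 0): for each constraint row a, a·d ≤ 0 —
  (0)(1) + (3)(0) = 0 ≤ 0
  (-2)(1) + (4)(0) = -2 ≤ 0
  (-2)(1) + (4)(0) = -2 ≤ 0
  (0)(1) + (-3)(0) = 0 ≤ 0
  (-1)(1) + (3)(0) = -1 ≤ 0
and d ≥ 0, so (0, 1) + t·d stays feasible for every t ≥ 0. Along this ray z = 2p + 3q changes by 2 per unit t, so z → +∞.

Unbounded: there is a feasible ray along which z → +∞.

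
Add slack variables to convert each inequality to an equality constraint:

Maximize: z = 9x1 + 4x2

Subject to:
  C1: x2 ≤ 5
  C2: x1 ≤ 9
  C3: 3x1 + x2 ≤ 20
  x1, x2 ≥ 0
max z = 9x1 + 4x2

s.t.
  x2 + s1 = 5
  x1 + s2 = 9
  3x1 + x2 + s3 = 20
  x1, x2, s1, s2, s3 ≥ 0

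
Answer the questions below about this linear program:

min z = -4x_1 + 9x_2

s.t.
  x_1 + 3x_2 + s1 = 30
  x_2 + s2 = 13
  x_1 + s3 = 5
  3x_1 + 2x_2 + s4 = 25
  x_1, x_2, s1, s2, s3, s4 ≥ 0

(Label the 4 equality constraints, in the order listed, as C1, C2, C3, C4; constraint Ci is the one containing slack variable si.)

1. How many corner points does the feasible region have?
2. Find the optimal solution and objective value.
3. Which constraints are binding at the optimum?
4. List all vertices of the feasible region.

1. 5
2. x_1 = 5, x_2 = 0, z = -20
3. C3, x_2 ≥ 0
4. (0, 0), (5, 0), (5, 5), (2.143, 9.286), (0, 10)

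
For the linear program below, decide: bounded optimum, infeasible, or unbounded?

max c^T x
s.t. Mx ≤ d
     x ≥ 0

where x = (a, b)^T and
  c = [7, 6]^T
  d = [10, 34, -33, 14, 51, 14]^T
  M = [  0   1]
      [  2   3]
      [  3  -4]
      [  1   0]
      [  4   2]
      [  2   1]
The point (2, 10) satisfies every constraint, so the LP is feasible; the constraints give a ≤ 14 and b ≤ 10, which with a, b ≥ 0 keep the feasible region inside a bounded box. A feasible, bounded LP attains a finite optimum at a vertex.

Evaluating z = 7a + 6b at each vertex:
  (0, 8.25): z = 49.5
  (2.091, 9.818): z = 73.55
  (2, 10): z = 74
  (0, 10): z = 60

Feasible with finite optimum z* = 74 at (2, 10).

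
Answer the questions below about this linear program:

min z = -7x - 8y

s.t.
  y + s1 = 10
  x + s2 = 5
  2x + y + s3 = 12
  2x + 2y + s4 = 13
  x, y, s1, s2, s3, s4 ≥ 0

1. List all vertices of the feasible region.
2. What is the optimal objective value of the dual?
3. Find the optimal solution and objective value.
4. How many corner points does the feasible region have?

1. (0, 0), (5, 0), (5, 1.5), (0, 6.5)
2. -52 (by strong duality, equal to the primal optimum)
3. x = 0, y = 6.5, z = -52
4. 4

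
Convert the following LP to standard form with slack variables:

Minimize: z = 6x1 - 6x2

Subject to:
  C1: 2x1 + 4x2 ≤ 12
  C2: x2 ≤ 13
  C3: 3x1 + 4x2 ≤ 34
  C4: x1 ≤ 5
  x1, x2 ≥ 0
min z = 6x1 - 6x2

s.t.
  2x1 + 4x2 + s1 = 12
  x2 + s2 = 13
  3x1 + 4x2 + s3 = 34
  x1 + s4 = 5
  x1, x2, s1, s2, s3, s4 ≥ 0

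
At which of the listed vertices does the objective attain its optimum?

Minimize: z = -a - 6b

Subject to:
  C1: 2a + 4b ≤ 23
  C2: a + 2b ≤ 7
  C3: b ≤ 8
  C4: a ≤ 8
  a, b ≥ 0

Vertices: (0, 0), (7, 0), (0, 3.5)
Evaluating z = -a - 6b at each vertex:
  (0, 0): z = 0
  (7, 0): z = -7
  (0, 3.5): z = -21

The smallest value is z = -21, attained at (0, 3.5).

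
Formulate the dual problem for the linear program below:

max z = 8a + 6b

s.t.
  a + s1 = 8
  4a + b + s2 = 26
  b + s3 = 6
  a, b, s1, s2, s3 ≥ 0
Minimize: z = 8y1 + 26y2 + 6y3

Subject to:
  C1: -y1 - 4y2 ≤ -8
  C2: -y2 - y3 ≤ -6
  y1, y2, y3 ≥ 0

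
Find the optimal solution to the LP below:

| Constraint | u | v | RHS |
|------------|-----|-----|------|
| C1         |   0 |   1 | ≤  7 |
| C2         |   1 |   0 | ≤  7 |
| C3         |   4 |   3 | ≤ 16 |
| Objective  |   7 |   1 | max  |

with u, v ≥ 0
u = 4, v = 0, z = 28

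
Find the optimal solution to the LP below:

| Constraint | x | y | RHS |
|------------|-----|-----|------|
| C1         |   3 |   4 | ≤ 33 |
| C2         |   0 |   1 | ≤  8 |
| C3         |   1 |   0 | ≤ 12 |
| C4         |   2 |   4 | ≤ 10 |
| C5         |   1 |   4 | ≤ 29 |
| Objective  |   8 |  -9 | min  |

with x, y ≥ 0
Each vertex is the intersection of two constraint boundaries that also satisfies all remaining constraints:
  x = 0 and y = 0 → (0, 0)
  2x + 4y = 10 and y = 0 → (5, 0)
  2x + 4y = 10 and x = 0 → (0, 2.5)

Evaluating z = 8x - 9y at each vertex:
  (0, 0): z = 0
  (5, 0): z = 40
  (0, 2.5): z = -22.5

The minimum is at (0, 2.5) with z = -22.5.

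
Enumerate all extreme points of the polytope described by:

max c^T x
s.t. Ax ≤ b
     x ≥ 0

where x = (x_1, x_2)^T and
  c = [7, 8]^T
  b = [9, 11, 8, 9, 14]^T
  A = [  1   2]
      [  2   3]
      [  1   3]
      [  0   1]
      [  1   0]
Each vertex is the intersection of two constraint boundaries that also satisfies all remaining constraints:
  x_1 = 0 and x_2 = 0 → (0, 0)
  2x_1 + 3x_2 = 11 and x_2 = 0 → (5.5, 0)
  2x_1 + 3x_2 = 11 and x_1 + 3x_2 = 8 → (3, 1.667)
  x_1 + 3x_2 = 8 and x_1 = 0 → (0, 2.667)

Vertices: (0, 0), (5.5, 0), (3, 1.667), (0, 2.667)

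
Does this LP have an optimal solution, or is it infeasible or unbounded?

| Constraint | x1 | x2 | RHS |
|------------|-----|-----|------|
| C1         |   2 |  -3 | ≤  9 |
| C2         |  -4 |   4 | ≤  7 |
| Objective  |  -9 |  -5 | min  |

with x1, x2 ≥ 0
Feasible point: (0, 0) satisfies every constraint, so the LP is feasible.
Direction d = (1, 1): for each constraint row a, a·d ≤ 0 —
  (2)(1) + (-3)(1) = -1 ≤ 0
  (-4)(1) + (4)(1) = 0 ≤ 0
and d ≥ 0, so (0, 0) + t·d stays feasible for every t ≥ 0. Along this ray z = -9x1 - 5x2 changes by -14 per unit t, so z → −∞.

Unbounded — the objective can decrease without bound over the feasible region.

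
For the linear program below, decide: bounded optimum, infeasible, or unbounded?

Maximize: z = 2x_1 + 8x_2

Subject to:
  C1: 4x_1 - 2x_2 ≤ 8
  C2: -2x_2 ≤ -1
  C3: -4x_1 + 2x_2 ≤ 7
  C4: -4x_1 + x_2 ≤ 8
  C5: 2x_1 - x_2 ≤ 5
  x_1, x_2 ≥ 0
Feasible point: (0, 1) satisfies every constraint, so the LP is feasible.
Direction d = (1, 2): for each constraint row a, a·d ≤ 0 —
  (4)(1) + (-2)(2) = 0 ≤ 0
  (0)(1) + (-2)(2) = -4 ≤ 0
  (-4)(1) + (2)(2) = 0 ≤ 0
  (-4)(1) + (1)(2) = -2 ≤ 0
  (2)(1) + (-1)(2) = 0 ≤ 0
and d ≥ 0, so (0, 1) + t·d stays feasible for every t ≥ 0. Along this ray z = 2x_1 + 8x_2 changes by 18 per unit t, so z → +∞.

Unbounded: there is a feasible ray along which z → +∞.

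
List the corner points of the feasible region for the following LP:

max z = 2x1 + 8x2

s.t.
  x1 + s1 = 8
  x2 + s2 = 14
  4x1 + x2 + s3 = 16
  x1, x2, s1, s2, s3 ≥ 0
Each vertex is the intersection of two constraint boundaries that also satisfies all remaining constraints:
  x1 = 0 and x2 = 0 → (0, 0)
  4x1 + x2 = 16 and x2 = 0 → (4, 0)
  x2 = 14 and 4x1 + x2 = 16 → (0.5, 14)
  x2 = 14 and x1 = 0 → (0, 14)

Vertices: (0, 0), (4, 0), (0.5, 14), (0, 14)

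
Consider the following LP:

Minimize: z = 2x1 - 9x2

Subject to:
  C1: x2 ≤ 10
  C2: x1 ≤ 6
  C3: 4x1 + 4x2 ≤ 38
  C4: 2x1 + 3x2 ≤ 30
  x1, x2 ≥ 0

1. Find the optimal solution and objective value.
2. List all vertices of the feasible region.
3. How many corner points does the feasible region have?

1. x1 = 0, x2 = 9.5, z = -85.5
2. (0, 0), (6, 0), (6, 3.5), (0, 9.5)
3. 4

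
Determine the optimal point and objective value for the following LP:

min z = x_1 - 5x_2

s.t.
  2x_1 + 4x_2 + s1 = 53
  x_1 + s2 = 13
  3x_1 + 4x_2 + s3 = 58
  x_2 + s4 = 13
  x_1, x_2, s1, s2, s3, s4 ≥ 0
x_1 = 0, x_2 = 13, z = -65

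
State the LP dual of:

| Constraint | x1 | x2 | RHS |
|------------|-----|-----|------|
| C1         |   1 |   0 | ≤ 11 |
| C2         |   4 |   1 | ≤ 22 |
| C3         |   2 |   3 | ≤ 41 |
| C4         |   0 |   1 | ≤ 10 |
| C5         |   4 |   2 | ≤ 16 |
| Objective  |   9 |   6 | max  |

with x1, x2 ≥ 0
Minimize: z = 11y1 + 22y2 + 41y3 + 10y4 + 16y5

Subject to:
  C1: -y1 - 4y2 - 2y3 - 4y5 ≤ -9
  C2: -y2 - 3y3 - y4 - 2y5 ≤ -6
  y1, y2, y3, y4, y5 ≥ 0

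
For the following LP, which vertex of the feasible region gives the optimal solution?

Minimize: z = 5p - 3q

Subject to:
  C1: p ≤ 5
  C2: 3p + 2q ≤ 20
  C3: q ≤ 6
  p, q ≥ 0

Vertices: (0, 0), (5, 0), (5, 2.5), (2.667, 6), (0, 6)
Evaluating z = 5p - 3q at each vertex:
  (0, 0): z = 0
  (5, 0): z = 25
  (5, 2.5): z = 17.5
  (2.667, 6): z = -4.667
  (0, 6): z = -18

The smallest value is z = -18, attained at (0, 6).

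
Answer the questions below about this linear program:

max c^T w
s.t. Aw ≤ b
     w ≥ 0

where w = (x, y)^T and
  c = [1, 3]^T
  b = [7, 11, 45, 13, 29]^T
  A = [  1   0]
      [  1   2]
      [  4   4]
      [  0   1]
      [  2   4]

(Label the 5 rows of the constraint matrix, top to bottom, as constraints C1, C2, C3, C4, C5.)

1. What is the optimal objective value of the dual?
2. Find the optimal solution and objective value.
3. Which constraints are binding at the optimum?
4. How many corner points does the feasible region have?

1. 16.5 (by strong duality, equal to the primal optimum)
2. x = 0, y = 5.5, z = 16.5
3. C2, x ≥ 0
4. 4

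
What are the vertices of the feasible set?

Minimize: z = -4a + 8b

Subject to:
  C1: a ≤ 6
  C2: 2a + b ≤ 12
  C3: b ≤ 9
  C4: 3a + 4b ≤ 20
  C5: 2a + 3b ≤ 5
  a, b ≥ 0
Each vertex is the intersection of two constraint boundaries that also satisfies all remaining constraints:
  a = 0 and b = 0 → (0, 0)
  2a + 3b = 5 and b = 0 → (2.5, 0)
  2a + 3b = 5 and a = 0 → (0, 1.667)

Vertices: (0, 0), (2.5, 0), (0, 1.667)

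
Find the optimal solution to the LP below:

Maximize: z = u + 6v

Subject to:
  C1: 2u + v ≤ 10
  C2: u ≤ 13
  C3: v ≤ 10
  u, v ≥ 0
Each vertex is the intersection of two constraint boundaries that also satisfies all remaining constraints:
  u = 0 and v = 0 → (0, 0)
  2u + v = 10 and v = 0 → (5, 0)
  2u + v = 10 and v = 10 → (0, 10)

Evaluating z = u + 6v at each vertex:
  (0, 0): z = 0
  (5, 0): z = 5
  (0, 10): z = 60

The maximum is at (0, 10) with z = 60.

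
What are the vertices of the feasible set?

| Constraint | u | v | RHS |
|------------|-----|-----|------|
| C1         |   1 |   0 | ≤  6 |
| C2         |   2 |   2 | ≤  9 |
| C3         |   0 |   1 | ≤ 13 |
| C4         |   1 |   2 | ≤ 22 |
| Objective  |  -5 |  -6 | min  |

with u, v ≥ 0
Each vertex is the intersection of two constraint boundaries that also satisfies all remaining constraints:
  u = 0 and v = 0 → (0, 0)
  2u + 2v = 9 and v = 0 → (4.5, 0)
  2u + 2v = 9 and u = 0 → (0, 4.5)

Vertices: (0, 0), (4.5, 0), (0, 4.5)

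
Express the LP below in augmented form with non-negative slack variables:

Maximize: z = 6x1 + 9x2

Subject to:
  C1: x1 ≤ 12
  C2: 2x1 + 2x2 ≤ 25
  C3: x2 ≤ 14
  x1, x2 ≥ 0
max z = 6x1 + 9x2

s.t.
  x1 + s1 = 12
  2x1 + 2x2 + s2 = 25
  x2 + s3 = 14
  x1, x2, s1, s2, s3 ≥ 0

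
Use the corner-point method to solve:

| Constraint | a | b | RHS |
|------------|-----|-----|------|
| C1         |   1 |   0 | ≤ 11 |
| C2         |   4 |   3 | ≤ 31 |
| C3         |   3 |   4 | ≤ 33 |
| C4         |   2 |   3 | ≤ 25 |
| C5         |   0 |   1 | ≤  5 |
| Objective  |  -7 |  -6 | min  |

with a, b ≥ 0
Each vertex is the intersection of two constraint boundaries that also satisfies all remaining constraints:
  a = 0 and b = 0 → (0, 0)
  4a + 3b = 31 and b = 0 → (7.75, 0)
  4a + 3b = 31 and b = 5 → (4, 5)
  b = 5 and a = 0 → (0, 5)

Evaluating z = -7a - 6b at each vertex:
  (0, 0): z = 0
  (7.75, 0): z = -54.25
  (4, 5): z = -58
  (0, 5): z = -30

The minimum is at (4, 5) with z = -58.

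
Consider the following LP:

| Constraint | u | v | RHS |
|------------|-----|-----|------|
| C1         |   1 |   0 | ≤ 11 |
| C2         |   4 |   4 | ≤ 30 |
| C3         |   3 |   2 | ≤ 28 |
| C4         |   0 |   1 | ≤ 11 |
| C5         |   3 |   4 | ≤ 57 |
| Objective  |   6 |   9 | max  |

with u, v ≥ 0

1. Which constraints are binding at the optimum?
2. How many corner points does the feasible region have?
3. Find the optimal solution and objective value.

1. C2, u ≥ 0
2. 3
3. u = 0, v = 7.5, z = 67.5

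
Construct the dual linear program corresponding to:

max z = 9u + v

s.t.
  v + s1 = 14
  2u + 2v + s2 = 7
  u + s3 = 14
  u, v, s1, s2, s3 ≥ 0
Minimize: z = 14y1 + 7y2 + 14y3

Subject to:
  C1: -2y2 - y3 ≤ -9
  C2: -y1 - 2y2 ≤ -1
  y1, y2, y3 ≥ 0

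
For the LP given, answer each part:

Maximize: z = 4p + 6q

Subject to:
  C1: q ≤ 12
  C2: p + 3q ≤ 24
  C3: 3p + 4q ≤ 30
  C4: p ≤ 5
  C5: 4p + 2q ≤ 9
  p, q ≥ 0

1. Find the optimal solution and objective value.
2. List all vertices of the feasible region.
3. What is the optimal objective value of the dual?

1. p = 0, q = 4.5, z = 27
2. (0, 0), (2.25, 0), (0, 4.5)
3. 27 (by strong duality, equal to the primal optimum)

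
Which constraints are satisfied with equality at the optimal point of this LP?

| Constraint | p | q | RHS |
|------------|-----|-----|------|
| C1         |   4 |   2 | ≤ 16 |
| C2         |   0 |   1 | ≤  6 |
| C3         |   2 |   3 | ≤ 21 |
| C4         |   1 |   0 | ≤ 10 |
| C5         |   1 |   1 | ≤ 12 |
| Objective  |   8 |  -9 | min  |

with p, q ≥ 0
Optimal: p = 0, q = 6
Slack at optimum:
  C1: slack = 4
  C2: slack = 0 (binding)
  C3: slack = 3
  C4: slack = 10
  C5: slack = 6
  p ≥ 0: p = 0 (binding)
  q ≥ 0: q = 6
Binding constraints: C2, p ≥ 0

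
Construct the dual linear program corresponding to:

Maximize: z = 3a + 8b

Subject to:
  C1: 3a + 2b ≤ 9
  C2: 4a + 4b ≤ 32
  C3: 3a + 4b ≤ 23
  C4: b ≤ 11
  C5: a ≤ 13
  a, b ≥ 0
Minimize: z = 9y1 + 32y2 + 23y3 + 11y4 + 13y5

Subject to:
  C1: -3y1 - 4y2 - 3y3 - y5 ≤ -3
  C2: -2y1 - 4y2 - 4y3 - y4 ≤ -8
  y1, y2, y3, y4, y5 ≥ 0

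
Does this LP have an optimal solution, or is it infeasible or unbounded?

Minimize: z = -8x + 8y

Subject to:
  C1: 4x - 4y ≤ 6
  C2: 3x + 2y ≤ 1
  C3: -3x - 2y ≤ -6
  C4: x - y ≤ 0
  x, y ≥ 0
C2 requires 3x + 2y ≤ 1, while C3 (-3x - 2y ≤ -6) is equivalent to 3x + 2y ≥ 6. Together they would need 6 ≤ 3x + 2y ≤ 1, which is impossible since 6 > 1. No point satisfies all constraints.

The feasible region is empty; the LP is infeasible.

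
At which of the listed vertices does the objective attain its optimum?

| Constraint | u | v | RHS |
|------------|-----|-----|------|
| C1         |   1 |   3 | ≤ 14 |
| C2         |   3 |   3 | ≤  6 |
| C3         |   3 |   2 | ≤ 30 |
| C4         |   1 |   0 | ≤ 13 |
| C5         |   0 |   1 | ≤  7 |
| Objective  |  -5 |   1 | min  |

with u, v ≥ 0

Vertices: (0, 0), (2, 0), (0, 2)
Evaluating z = -5u + v at each vertex:
  (0, 0): z = 0
  (2, 0): z = -10
  (0, 2): z = 2

The smallest value is z = -10, attained at (2, 0).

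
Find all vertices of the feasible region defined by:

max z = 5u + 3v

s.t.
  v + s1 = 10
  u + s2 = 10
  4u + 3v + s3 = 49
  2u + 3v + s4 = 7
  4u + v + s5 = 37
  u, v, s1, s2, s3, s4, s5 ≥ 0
Each vertex is the intersection of two constraint boundaries that also satisfies all remaining constraints:
  u = 0 and v = 0 → (0, 0)
  2u + 3v = 7 and v = 0 → (3.5, 0)
  2u + 3v = 7 and u = 0 → (0, 2.333)

Vertices: (0, 0), (3.5, 0), (0, 2.333)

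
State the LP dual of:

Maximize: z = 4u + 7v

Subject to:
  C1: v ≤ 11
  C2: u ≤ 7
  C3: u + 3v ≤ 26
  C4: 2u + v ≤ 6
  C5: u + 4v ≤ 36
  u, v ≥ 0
Minimize: z = 11y1 + 7y2 + 26y3 + 6y4 + 36y5

Subject to:
  C1: -y2 - y3 - 2y4 - y5 ≤ -4
  C2: -y1 - 3y3 - y4 - 4y5 ≤ -7
  y1, y2, y3, y4, y5 ≥ 0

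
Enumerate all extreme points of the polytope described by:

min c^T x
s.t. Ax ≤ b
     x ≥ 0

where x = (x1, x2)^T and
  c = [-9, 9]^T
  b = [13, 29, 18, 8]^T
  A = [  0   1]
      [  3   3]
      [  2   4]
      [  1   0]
Each vertex is the intersection of two constraint boundaries that also satisfies all remaining constraints:
  x1 = 0 and x2 = 0 → (0, 0)
  x1 = 8 and x2 = 0 → (8, 0)
  2x1 + 4x2 = 18 and x1 = 8 → (8, 0.5)
  2x1 + 4x2 = 18 and x1 = 0 → (0, 4.5)

Vertices: (0, 0), (8, 0), (8, 0.5), (0, 4.5)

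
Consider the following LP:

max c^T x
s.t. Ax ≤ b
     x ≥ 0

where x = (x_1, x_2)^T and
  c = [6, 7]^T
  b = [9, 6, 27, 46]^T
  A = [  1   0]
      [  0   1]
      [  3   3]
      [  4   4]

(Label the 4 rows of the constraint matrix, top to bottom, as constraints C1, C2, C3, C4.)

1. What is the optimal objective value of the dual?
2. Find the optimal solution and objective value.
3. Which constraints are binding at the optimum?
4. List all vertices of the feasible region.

1. 60 (by strong duality, equal to the primal optimum)
2. x_1 = 3, x_2 = 6, z = 60
3. C2, C3
4. (0, 0), (9, 0), (3, 6), (0, 6)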